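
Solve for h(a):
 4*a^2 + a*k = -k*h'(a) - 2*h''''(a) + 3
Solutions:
 h(a) = C1 + C2*exp(2^(2/3)*a*(-k)^(1/3)/2) + C3*exp(2^(2/3)*a*(-k)^(1/3)*(-1 + sqrt(3)*I)/4) + C4*exp(-2^(2/3)*a*(-k)^(1/3)*(1 + sqrt(3)*I)/4) - 4*a^3/(3*k) - a^2/2 + 3*a/k


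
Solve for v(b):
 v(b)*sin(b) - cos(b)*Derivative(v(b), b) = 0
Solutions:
 v(b) = C1/cos(b)


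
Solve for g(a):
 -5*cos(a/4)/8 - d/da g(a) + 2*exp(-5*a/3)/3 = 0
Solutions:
 g(a) = C1 - 5*sin(a/4)/2 - 2*exp(-5*a/3)/5


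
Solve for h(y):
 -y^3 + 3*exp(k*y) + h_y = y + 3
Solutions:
 h(y) = C1 + y^4/4 + y^2/2 + 3*y - 3*exp(k*y)/k


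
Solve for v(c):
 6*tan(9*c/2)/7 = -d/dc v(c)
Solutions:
 v(c) = C1 + 4*log(cos(9*c/2))/21


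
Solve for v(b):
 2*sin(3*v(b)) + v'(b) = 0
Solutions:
 v(b) = -acos((-C1 - exp(12*b))/(C1 - exp(12*b)))/3 + 2*pi/3
 v(b) = acos((-C1 - exp(12*b))/(C1 - exp(12*b)))/3


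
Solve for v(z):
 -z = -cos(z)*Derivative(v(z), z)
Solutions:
 v(z) = C1 + Integral(z/cos(z), z)


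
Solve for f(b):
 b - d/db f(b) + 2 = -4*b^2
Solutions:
 f(b) = C1 + 4*b^3/3 + b^2/2 + 2*b


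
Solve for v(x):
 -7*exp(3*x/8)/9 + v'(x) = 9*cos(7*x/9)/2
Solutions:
 v(x) = C1 + 56*exp(3*x/8)/27 + 81*sin(7*x/9)/14


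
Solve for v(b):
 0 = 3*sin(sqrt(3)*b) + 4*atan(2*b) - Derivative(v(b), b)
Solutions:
 v(b) = C1 + 4*b*atan(2*b) - log(4*b^2 + 1) - sqrt(3)*cos(sqrt(3)*b)


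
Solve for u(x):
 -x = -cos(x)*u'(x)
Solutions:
 u(x) = C1 + Integral(x/cos(x), x)


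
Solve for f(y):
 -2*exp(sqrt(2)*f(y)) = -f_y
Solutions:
 f(y) = sqrt(2)*(2*log(-1/(C1 + 2*y)) - log(2))/4


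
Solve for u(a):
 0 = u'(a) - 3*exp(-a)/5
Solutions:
 u(a) = C1 - 3*exp(-a)/5


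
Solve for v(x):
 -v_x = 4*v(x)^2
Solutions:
 v(x) = 1/(C1 + 4*x)


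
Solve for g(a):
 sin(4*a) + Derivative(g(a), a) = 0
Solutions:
 g(a) = C1 + cos(4*a)/4


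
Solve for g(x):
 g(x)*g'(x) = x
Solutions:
 g(x) = -sqrt(C1 + x^2)
 g(x) = sqrt(C1 + x^2)


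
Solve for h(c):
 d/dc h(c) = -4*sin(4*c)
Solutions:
 h(c) = C1 + cos(4*c)


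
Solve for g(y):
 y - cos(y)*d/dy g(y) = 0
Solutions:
 g(y) = C1 + Integral(y/cos(y), y)


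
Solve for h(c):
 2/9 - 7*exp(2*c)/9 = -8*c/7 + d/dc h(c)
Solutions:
 h(c) = C1 + 4*c^2/7 + 2*c/9 - 7*exp(2*c)/18


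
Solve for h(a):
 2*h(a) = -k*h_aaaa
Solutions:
 h(a) = C1*exp(-2^(1/4)*a*(-1/k)^(1/4)) + C2*exp(2^(1/4)*a*(-1/k)^(1/4)) + C3*exp(-2^(1/4)*I*a*(-1/k)^(1/4)) + C4*exp(2^(1/4)*I*a*(-1/k)^(1/4))


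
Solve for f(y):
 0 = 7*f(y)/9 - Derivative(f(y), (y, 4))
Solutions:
 f(y) = C1*exp(-sqrt(3)*7^(1/4)*y/3) + C2*exp(sqrt(3)*7^(1/4)*y/3) + C3*sin(sqrt(3)*7^(1/4)*y/3) + C4*cos(sqrt(3)*7^(1/4)*y/3)


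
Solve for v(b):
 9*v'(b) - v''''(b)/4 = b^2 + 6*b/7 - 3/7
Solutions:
 v(b) = C1 + C4*exp(6^(2/3)*b) + b^3/27 + b^2/21 - b/21 + (C2*sin(3*2^(2/3)*3^(1/6)*b/2) + C3*cos(3*2^(2/3)*3^(1/6)*b/2))*exp(-6^(2/3)*b/2)


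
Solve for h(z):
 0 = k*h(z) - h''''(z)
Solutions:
 h(z) = C1*exp(-k^(1/4)*z) + C2*exp(k^(1/4)*z) + C3*exp(-I*k^(1/4)*z) + C4*exp(I*k^(1/4)*z)


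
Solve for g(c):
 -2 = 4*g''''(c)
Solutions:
 g(c) = C1 + C2*c + C3*c^2 + C4*c^3 - c^4/48


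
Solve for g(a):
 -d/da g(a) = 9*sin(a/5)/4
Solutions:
 g(a) = C1 + 45*cos(a/5)/4


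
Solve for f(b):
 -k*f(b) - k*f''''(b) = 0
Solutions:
 f(b) = (C1*sin(sqrt(2)*b/2) + C2*cos(sqrt(2)*b/2))*exp(-sqrt(2)*b/2) + (C3*sin(sqrt(2)*b/2) + C4*cos(sqrt(2)*b/2))*exp(sqrt(2)*b/2)


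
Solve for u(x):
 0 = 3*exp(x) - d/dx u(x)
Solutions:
 u(x) = C1 + 3*exp(x)


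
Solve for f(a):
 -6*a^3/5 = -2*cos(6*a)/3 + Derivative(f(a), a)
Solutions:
 f(a) = C1 - 3*a^4/10 + sin(6*a)/9


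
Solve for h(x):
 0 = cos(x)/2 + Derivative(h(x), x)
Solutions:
 h(x) = C1 - sin(x)/2


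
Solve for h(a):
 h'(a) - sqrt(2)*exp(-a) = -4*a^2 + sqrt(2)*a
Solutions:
 h(a) = C1 - 4*a^3/3 + sqrt(2)*a^2/2 - sqrt(2)*exp(-a)


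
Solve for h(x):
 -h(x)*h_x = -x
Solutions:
 h(x) = -sqrt(C1 + x^2)
 h(x) = sqrt(C1 + x^2)


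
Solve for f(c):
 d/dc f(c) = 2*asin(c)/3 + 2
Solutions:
 f(c) = C1 + 2*c*asin(c)/3 + 2*c + 2*sqrt(1 - c^2)/3


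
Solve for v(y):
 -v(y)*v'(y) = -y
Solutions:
 v(y) = -sqrt(C1 + y^2)
 v(y) = sqrt(C1 + y^2)


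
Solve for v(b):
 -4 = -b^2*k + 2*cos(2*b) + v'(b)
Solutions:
 v(b) = C1 + b^3*k/3 - 4*b - sin(2*b)


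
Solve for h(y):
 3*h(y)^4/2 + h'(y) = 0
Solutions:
 h(y) = 2^(1/3)*(1/(C1 + 9*y))^(1/3)
 h(y) = 2^(1/3)*(-3^(2/3) - 3*3^(1/6)*I)*(1/(C1 + 3*y))^(1/3)/6
 h(y) = 2^(1/3)*(-3^(2/3) + 3*3^(1/6)*I)*(1/(C1 + 3*y))^(1/3)/6


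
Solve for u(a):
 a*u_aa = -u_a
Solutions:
 u(a) = C1 + C2*log(a)


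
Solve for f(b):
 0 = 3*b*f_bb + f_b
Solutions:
 f(b) = C1 + C2*b^(2/3)


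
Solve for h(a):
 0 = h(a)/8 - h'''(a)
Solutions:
 h(a) = C3*exp(a/2) + (C1*sin(sqrt(3)*a/4) + C2*cos(sqrt(3)*a/4))*exp(-a/4)


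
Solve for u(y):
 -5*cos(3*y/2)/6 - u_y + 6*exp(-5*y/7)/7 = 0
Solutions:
 u(y) = C1 - 5*sin(3*y/2)/9 - 6*exp(-5*y/7)/5


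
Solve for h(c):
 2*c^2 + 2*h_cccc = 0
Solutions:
 h(c) = C1 + C2*c + C3*c^2 + C4*c^3 - c^6/360


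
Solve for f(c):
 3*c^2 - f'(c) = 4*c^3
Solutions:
 f(c) = C1 - c^4 + c^3


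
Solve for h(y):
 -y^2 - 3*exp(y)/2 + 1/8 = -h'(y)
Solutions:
 h(y) = C1 + y^3/3 - y/8 + 3*exp(y)/2


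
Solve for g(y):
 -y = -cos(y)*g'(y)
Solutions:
 g(y) = C1 + Integral(y/cos(y), y)


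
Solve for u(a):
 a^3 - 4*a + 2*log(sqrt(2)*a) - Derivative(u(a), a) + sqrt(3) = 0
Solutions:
 u(a) = C1 + a^4/4 - 2*a^2 + 2*a*log(a) - 2*a + a*log(2) + sqrt(3)*a


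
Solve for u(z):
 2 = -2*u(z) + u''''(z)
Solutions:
 u(z) = C1*exp(-2^(1/4)*z) + C2*exp(2^(1/4)*z) + C3*sin(2^(1/4)*z) + C4*cos(2^(1/4)*z) - 1


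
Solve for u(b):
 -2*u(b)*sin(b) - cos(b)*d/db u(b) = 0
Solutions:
 u(b) = C1*cos(b)^2


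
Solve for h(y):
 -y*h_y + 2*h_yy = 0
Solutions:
 h(y) = C1 + C2*erfi(y/2)


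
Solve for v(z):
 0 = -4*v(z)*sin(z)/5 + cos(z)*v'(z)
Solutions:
 v(z) = C1/cos(z)^(4/5)


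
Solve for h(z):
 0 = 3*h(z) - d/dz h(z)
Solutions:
 h(z) = C1*exp(3*z)


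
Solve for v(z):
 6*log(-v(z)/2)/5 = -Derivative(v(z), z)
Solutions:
 5*Integral(1/(log(-_y) - log(2)), (_y, v(z)))/6 = C1 - z


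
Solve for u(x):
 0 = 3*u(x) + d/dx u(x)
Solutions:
 u(x) = C1*exp(-3*x)


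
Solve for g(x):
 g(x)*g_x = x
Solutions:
 g(x) = -sqrt(C1 + x^2)
 g(x) = sqrt(C1 + x^2)


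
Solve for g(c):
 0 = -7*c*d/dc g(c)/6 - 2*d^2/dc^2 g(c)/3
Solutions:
 g(c) = C1 + C2*erf(sqrt(14)*c/4)


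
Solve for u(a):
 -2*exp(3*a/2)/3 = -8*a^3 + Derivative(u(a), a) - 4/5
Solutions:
 u(a) = C1 + 2*a^4 + 4*a/5 - 4*exp(3*a/2)/9


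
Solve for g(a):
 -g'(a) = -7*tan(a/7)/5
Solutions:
 g(a) = C1 - 49*log(cos(a/7))/5


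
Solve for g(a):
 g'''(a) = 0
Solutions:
 g(a) = C1 + C2*a + C3*a^2


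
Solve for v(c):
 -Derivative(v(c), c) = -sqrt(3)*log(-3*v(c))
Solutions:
 -sqrt(3)*Integral(1/(log(-_y) + log(3)), (_y, v(c)))/3 = C1 - c


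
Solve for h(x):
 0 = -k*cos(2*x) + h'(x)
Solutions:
 h(x) = C1 + k*sin(2*x)/2


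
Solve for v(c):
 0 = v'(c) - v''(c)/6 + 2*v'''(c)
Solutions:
 v(c) = C1 + (C2*sin(sqrt(287)*c/24) + C3*cos(sqrt(287)*c/24))*exp(c/24)


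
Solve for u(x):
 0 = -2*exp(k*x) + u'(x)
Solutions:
 u(x) = C1 + 2*exp(k*x)/k


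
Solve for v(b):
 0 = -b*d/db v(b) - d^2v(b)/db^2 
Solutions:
 v(b) = C1 + C2*erf(sqrt(2)*b/2)


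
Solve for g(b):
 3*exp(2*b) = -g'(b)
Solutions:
 g(b) = C1 - 3*exp(2*b)/2


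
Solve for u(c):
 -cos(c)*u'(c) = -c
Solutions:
 u(c) = C1 + Integral(c/cos(c), c)


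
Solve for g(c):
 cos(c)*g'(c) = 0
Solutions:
 g(c) = C1


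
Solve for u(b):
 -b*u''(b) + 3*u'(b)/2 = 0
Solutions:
 u(b) = C1 + C2*b^(5/2)


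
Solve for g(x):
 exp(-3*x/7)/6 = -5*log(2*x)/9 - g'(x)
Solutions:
 g(x) = C1 - 5*x*log(x)/9 + 5*x*(1 - log(2))/9 + 7*exp(-3*x/7)/18


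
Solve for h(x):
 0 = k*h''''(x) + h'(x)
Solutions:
 h(x) = C1 + C2*exp(x*(-1/k)^(1/3)) + C3*exp(x*(-1/k)^(1/3)*(-1 + sqrt(3)*I)/2) + C4*exp(-x*(-1/k)^(1/3)*(1 + sqrt(3)*I)/2)


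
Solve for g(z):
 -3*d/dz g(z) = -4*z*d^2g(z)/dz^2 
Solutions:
 g(z) = C1 + C2*z^(7/4)


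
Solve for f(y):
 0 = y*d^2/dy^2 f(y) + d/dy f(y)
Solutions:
 f(y) = C1 + C2*log(y)


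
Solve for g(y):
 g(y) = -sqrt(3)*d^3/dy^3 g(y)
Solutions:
 g(y) = C3*exp(-3^(5/6)*y/3) + (C1*sin(3^(1/3)*y/2) + C2*cos(3^(1/3)*y/2))*exp(3^(5/6)*y/6)


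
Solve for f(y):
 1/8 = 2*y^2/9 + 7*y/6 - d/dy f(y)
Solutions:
 f(y) = C1 + 2*y^3/27 + 7*y^2/12 - y/8


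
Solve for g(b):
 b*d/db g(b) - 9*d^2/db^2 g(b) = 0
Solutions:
 g(b) = C1 + C2*erfi(sqrt(2)*b/6)


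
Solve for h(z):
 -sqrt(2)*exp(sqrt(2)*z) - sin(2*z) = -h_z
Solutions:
 h(z) = C1 + exp(sqrt(2)*z) - cos(2*z)/2


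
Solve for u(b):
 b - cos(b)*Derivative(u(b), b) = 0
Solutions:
 u(b) = C1 + Integral(b/cos(b), b)


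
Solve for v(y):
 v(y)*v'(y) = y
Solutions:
 v(y) = -sqrt(C1 + y^2)
 v(y) = sqrt(C1 + y^2)


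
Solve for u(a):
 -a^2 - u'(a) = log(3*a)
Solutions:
 u(a) = C1 - a^3/3 - a*log(a) - a*log(3) + a


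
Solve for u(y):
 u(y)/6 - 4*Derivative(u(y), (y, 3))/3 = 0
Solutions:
 u(y) = C3*exp(y/2) + (C1*sin(sqrt(3)*y/4) + C2*cos(sqrt(3)*y/4))*exp(-y/4)


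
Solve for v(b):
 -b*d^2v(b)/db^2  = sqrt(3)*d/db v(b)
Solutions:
 v(b) = C1 + C2*b^(1 - sqrt(3))


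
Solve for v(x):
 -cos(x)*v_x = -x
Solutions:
 v(x) = C1 + Integral(x/cos(x), x)


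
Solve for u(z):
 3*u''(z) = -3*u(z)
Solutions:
 u(z) = C1*sin(z) + C2*cos(z)


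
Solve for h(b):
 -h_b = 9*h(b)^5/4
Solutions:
 h(b) = -I*(1/(C1 + 9*b))^(1/4)
 h(b) = I*(1/(C1 + 9*b))^(1/4)
 h(b) = -(1/(C1 + 9*b))^(1/4)
 h(b) = (1/(C1 + 9*b))^(1/4)


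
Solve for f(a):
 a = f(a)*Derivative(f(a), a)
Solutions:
 f(a) = -sqrt(C1 + a^2)
 f(a) = sqrt(C1 + a^2)


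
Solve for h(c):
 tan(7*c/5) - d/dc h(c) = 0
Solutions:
 h(c) = C1 - 5*log(cos(7*c/5))/7


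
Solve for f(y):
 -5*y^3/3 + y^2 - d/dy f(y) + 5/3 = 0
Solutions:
 f(y) = C1 - 5*y^4/12 + y^3/3 + 5*y/3


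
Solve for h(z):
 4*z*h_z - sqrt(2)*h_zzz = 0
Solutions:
 h(z) = C1 + Integral(C2*airyai(sqrt(2)*z) + C3*airybi(sqrt(2)*z), z)


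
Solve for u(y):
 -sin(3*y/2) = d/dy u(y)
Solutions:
 u(y) = C1 + 2*cos(3*y/2)/3


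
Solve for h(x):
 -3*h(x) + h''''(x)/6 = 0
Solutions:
 h(x) = C1*exp(-2^(1/4)*sqrt(3)*x) + C2*exp(2^(1/4)*sqrt(3)*x) + C3*sin(2^(1/4)*sqrt(3)*x) + C4*cos(2^(1/4)*sqrt(3)*x)


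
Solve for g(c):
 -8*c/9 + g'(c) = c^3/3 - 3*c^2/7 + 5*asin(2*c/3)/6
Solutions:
 g(c) = C1 + c^4/12 - c^3/7 + 4*c^2/9 + 5*c*asin(2*c/3)/6 + 5*sqrt(9 - 4*c^2)/12


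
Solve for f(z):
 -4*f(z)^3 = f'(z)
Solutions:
 f(z) = -sqrt(2)*sqrt(-1/(C1 - 4*z))/2
 f(z) = sqrt(2)*sqrt(-1/(C1 - 4*z))/2


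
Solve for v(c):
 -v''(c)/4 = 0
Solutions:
 v(c) = C1 + C2*c


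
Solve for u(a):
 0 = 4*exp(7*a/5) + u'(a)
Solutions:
 u(a) = C1 - 20*exp(7*a/5)/7


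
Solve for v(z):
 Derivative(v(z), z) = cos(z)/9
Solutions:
 v(z) = C1 + sin(z)/9


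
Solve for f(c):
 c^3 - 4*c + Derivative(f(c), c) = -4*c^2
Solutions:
 f(c) = C1 - c^4/4 - 4*c^3/3 + 2*c^2


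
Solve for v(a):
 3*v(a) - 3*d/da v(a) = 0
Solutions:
 v(a) = C1*exp(a)


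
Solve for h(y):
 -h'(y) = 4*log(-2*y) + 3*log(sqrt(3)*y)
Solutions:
 h(y) = C1 - 7*y*log(y) + y*(-log(48) - log(3)/2 + 7 - 4*I*pi)


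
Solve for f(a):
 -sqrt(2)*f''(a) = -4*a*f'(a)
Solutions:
 f(a) = C1 + C2*erfi(2^(1/4)*a)


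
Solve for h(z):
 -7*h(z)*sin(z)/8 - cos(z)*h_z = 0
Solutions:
 h(z) = C1*cos(z)^(7/8)


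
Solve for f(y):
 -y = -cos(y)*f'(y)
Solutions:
 f(y) = C1 + Integral(y/cos(y), y)


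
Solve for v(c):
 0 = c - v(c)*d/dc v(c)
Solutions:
 v(c) = -sqrt(C1 + c^2)
 v(c) = sqrt(C1 + c^2)


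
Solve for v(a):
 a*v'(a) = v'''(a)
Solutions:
 v(a) = C1 + Integral(C2*airyai(a) + C3*airybi(a), a)


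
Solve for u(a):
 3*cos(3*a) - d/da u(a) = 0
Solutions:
 u(a) = C1 + sin(3*a)


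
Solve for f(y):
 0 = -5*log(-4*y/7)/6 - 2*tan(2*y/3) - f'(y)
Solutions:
 f(y) = C1 - 5*y*log(-y)/6 - 5*y*log(2)/3 + 5*y/6 + 5*y*log(7)/6 + 3*log(cos(2*y/3))


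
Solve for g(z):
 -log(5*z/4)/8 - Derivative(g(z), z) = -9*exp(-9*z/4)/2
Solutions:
 g(z) = C1 - z*log(z)/8 + z*(-log(5) + 1 + 2*log(2))/8 - 2*exp(-9*z/4)


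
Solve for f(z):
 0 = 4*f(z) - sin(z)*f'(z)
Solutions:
 f(z) = C1*(cos(z)^2 - 2*cos(z) + 1)/(cos(z)^2 + 2*cos(z) + 1)


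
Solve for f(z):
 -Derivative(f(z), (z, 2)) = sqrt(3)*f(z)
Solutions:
 f(z) = C1*sin(3^(1/4)*z) + C2*cos(3^(1/4)*z)


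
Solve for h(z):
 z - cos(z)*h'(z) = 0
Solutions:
 h(z) = C1 + Integral(z/cos(z), z)


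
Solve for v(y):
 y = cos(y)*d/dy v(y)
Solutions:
 v(y) = C1 + Integral(y/cos(y), y)


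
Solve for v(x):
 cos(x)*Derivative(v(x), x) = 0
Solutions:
 v(x) = C1


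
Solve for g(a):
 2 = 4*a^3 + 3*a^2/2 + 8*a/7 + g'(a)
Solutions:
 g(a) = C1 - a^4 - a^3/2 - 4*a^2/7 + 2*a


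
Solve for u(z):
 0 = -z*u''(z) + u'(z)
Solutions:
 u(z) = C1 + C2*z^2


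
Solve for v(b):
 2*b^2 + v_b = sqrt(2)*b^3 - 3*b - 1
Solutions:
 v(b) = C1 + sqrt(2)*b^4/4 - 2*b^3/3 - 3*b^2/2 - b


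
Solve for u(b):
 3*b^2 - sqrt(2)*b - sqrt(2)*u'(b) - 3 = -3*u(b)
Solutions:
 u(b) = C1*exp(3*sqrt(2)*b/2) - b^2 - sqrt(2)*b/3 + 7/9


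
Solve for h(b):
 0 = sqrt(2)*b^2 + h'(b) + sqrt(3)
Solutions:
 h(b) = C1 - sqrt(2)*b^3/3 - sqrt(3)*b


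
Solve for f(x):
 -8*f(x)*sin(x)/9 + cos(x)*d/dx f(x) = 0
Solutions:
 f(x) = C1/cos(x)^(8/9)


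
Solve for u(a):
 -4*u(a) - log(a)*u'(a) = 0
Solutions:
 u(a) = C1*exp(-4*li(a))


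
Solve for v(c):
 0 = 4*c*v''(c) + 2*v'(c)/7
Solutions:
 v(c) = C1 + C2*c^(13/14)


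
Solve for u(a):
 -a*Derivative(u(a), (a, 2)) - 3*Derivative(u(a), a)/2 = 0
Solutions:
 u(a) = C1 + C2/sqrt(a)


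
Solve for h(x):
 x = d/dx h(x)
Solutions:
 h(x) = C1 + x^2/2


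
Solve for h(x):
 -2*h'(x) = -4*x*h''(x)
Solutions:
 h(x) = C1 + C2*x^(3/2)


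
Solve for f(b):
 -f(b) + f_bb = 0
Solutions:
 f(b) = C1*exp(-b) + C2*exp(b)


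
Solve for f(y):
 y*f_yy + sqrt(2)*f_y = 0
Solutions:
 f(y) = C1 + C2*y^(1 - sqrt(2))


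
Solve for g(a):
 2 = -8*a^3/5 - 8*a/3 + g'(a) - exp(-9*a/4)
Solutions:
 g(a) = C1 + 2*a^4/5 + 4*a^2/3 + 2*a - 4*exp(-9*a/4)/9


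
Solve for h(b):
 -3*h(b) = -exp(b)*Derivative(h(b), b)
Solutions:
 h(b) = C1*exp(-3*exp(-b))


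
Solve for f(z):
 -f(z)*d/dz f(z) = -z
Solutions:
 f(z) = -sqrt(C1 + z^2)
 f(z) = sqrt(C1 + z^2)


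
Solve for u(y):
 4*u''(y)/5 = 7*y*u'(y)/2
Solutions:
 u(y) = C1 + C2*erfi(sqrt(35)*y/4)


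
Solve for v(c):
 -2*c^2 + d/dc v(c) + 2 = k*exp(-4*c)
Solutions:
 v(c) = C1 + 2*c^3/3 - 2*c - k*exp(-4*c)/4


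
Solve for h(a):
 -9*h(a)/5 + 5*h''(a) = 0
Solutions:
 h(a) = C1*exp(-3*a/5) + C2*exp(3*a/5)


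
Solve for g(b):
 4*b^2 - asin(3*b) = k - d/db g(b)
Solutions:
 g(b) = C1 - 4*b^3/3 + b*k + b*asin(3*b) + sqrt(1 - 9*b^2)/3


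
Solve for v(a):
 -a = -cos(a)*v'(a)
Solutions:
 v(a) = C1 + Integral(a/cos(a), a)


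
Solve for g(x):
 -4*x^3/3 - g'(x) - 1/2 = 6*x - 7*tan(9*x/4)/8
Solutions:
 g(x) = C1 - x^4/3 - 3*x^2 - x/2 - 7*log(cos(9*x/4))/18


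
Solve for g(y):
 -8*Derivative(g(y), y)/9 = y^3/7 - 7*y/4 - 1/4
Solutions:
 g(y) = C1 - 9*y^4/224 + 63*y^2/64 + 9*y/32


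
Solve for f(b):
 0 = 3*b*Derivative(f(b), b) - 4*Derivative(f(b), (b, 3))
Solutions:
 f(b) = C1 + Integral(C2*airyai(6^(1/3)*b/2) + C3*airybi(6^(1/3)*b/2), b)


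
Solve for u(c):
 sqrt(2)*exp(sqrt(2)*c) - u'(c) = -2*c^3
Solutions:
 u(c) = C1 + c^4/2 + exp(sqrt(2)*c)


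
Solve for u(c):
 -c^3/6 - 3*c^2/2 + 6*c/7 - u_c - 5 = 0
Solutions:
 u(c) = C1 - c^4/24 - c^3/2 + 3*c^2/7 - 5*c


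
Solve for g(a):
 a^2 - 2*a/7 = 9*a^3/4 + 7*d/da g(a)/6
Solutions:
 g(a) = C1 - 27*a^4/56 + 2*a^3/7 - 6*a^2/49


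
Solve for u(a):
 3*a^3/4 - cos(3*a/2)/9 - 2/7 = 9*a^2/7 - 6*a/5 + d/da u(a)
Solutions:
 u(a) = C1 + 3*a^4/16 - 3*a^3/7 + 3*a^2/5 - 2*a/7 - 2*sin(3*a/2)/27


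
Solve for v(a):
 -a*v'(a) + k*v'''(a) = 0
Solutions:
 v(a) = C1 + Integral(C2*airyai(a*(1/k)^(1/3)) + C3*airybi(a*(1/k)^(1/3)), a)


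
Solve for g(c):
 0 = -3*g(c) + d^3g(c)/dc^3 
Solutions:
 g(c) = C3*exp(3^(1/3)*c) + (C1*sin(3^(5/6)*c/2) + C2*cos(3^(5/6)*c/2))*exp(-3^(1/3)*c/2)


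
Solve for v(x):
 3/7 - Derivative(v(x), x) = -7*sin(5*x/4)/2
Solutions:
 v(x) = C1 + 3*x/7 - 14*cos(5*x/4)/5


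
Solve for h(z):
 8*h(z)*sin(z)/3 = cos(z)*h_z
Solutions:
 h(z) = C1/cos(z)^(8/3)


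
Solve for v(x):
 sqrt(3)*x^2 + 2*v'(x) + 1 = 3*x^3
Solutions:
 v(x) = C1 + 3*x^4/8 - sqrt(3)*x^3/6 - x/2


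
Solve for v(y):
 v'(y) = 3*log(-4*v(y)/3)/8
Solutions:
 -8*Integral(1/(log(-_y) - log(3) + 2*log(2)), (_y, v(y)))/3 = C1 - y


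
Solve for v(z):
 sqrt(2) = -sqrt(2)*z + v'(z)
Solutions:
 v(z) = C1 + sqrt(2)*z^2/2 + sqrt(2)*z


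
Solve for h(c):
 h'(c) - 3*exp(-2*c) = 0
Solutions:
 h(c) = C1 - 3*exp(-2*c)/2


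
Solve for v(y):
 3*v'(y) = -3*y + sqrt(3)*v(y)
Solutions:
 v(y) = C1*exp(sqrt(3)*y/3) + sqrt(3)*y + 3


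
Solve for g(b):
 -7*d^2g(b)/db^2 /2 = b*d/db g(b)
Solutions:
 g(b) = C1 + C2*erf(sqrt(7)*b/7)


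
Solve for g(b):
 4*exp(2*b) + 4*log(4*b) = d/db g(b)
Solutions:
 g(b) = C1 + 4*b*log(b) + 4*b*(-1 + 2*log(2)) + 2*exp(2*b)


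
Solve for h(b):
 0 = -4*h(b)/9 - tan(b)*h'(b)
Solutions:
 h(b) = C1/sin(b)^(4/9)


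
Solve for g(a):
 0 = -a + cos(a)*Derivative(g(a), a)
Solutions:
 g(a) = C1 + Integral(a/cos(a), a)


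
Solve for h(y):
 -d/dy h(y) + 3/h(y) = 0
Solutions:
 h(y) = -sqrt(C1 + 6*y)
 h(y) = sqrt(C1 + 6*y)


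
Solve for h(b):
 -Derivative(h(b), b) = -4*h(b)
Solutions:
 h(b) = C1*exp(4*b)


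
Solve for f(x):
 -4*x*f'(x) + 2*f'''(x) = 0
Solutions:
 f(x) = C1 + Integral(C2*airyai(2^(1/3)*x) + C3*airybi(2^(1/3)*x), x)


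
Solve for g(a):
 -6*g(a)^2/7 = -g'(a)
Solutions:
 g(a) = -7/(C1 + 6*a)


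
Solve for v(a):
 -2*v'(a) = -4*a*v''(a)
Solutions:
 v(a) = C1 + C2*a^(3/2)


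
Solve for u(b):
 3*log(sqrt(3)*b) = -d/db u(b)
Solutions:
 u(b) = C1 - 3*b*log(b) - 3*b*log(3)/2 + 3*b


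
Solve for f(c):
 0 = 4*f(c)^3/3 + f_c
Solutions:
 f(c) = -sqrt(6)*sqrt(-1/(C1 - 4*c))/2
 f(c) = sqrt(6)*sqrt(-1/(C1 - 4*c))/2


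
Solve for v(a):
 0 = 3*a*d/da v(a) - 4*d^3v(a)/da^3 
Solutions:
 v(a) = C1 + Integral(C2*airyai(6^(1/3)*a/2) + C3*airybi(6^(1/3)*a/2), a)


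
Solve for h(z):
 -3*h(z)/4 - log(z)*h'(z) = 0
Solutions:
 h(z) = C1*exp(-3*li(z)/4)


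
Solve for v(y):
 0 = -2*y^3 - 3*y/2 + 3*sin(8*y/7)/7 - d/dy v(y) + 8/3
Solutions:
 v(y) = C1 - y^4/2 - 3*y^2/4 + 8*y/3 - 3*cos(8*y/7)/8


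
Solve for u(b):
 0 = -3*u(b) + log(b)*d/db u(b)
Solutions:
 u(b) = C1*exp(3*li(b))


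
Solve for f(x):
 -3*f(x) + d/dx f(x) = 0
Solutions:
 f(x) = C1*exp(3*x)


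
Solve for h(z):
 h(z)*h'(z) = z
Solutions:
 h(z) = -sqrt(C1 + z^2)
 h(z) = sqrt(C1 + z^2)


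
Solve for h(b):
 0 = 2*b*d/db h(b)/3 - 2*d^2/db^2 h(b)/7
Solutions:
 h(b) = C1 + C2*erfi(sqrt(42)*b/6)


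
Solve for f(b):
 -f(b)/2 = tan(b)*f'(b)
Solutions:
 f(b) = C1/sqrt(sin(b))


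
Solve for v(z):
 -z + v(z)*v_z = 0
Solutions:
 v(z) = -sqrt(C1 + z^2)
 v(z) = sqrt(C1 + z^2)


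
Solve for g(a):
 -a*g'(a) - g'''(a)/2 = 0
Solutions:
 g(a) = C1 + Integral(C2*airyai(-2^(1/3)*a) + C3*airybi(-2^(1/3)*a), a)


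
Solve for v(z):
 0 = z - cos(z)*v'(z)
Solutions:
 v(z) = C1 + Integral(z/cos(z), z)


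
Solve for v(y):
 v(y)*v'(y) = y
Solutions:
 v(y) = -sqrt(C1 + y^2)
 v(y) = sqrt(C1 + y^2)


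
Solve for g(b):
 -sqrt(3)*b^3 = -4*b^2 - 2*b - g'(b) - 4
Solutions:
 g(b) = C1 + sqrt(3)*b^4/4 - 4*b^3/3 - b^2 - 4*b


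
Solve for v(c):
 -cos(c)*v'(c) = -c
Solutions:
 v(c) = C1 + Integral(c/cos(c), c)


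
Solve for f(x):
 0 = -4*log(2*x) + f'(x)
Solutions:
 f(x) = C1 + 4*x*log(x) - 4*x + x*log(16)


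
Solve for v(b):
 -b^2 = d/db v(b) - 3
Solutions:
 v(b) = C1 - b^3/3 + 3*b


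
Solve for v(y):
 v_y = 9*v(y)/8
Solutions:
 v(y) = C1*exp(9*y/8)


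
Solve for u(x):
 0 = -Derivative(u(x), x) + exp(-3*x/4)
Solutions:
 u(x) = C1 - 4*exp(-3*x/4)/3


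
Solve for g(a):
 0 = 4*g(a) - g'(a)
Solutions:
 g(a) = C1*exp(4*a)


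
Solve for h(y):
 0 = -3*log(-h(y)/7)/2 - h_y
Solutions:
 2*Integral(1/(log(-_y) - log(7)), (_y, h(y)))/3 = C1 - y


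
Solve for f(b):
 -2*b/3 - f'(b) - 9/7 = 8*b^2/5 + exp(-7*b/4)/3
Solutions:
 f(b) = C1 - 8*b^3/15 - b^2/3 - 9*b/7 + 4*exp(-7*b/4)/21


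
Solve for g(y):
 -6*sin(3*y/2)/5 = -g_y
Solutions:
 g(y) = C1 - 4*cos(3*y/2)/5


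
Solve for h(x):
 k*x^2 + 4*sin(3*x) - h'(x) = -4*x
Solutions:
 h(x) = C1 + k*x^3/3 + 2*x^2 - 4*cos(3*x)/3


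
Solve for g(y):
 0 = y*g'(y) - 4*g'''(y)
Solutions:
 g(y) = C1 + Integral(C2*airyai(2^(1/3)*y/2) + C3*airybi(2^(1/3)*y/2), y)


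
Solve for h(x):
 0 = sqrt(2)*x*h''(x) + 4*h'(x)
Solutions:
 h(x) = C1 + C2*x^(1 - 2*sqrt(2))


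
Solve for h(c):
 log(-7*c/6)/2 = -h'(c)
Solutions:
 h(c) = C1 - c*log(-c)/2 + c*(-log(7) + 1 + log(6))/2


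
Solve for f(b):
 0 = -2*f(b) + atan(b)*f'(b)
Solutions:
 f(b) = C1*exp(2*Integral(1/atan(b), b))


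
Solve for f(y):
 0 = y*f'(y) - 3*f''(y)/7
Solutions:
 f(y) = C1 + C2*erfi(sqrt(42)*y/6)


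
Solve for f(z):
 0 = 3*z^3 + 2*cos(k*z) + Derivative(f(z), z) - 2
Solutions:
 f(z) = C1 - 3*z^4/4 + 2*z - 2*sin(k*z)/k


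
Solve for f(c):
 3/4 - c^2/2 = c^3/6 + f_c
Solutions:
 f(c) = C1 - c^4/24 - c^3/6 + 3*c/4


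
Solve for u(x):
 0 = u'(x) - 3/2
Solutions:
 u(x) = C1 + 3*x/2


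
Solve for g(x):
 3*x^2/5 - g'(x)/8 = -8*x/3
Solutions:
 g(x) = C1 + 8*x^3/5 + 32*x^2/3


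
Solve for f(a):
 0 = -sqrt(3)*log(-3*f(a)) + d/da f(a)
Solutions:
 -sqrt(3)*Integral(1/(log(-_y) + log(3)), (_y, f(a)))/3 = C1 - a


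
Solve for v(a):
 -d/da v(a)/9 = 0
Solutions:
 v(a) = C1


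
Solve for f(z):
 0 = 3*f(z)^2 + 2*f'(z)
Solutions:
 f(z) = 2/(C1 + 3*z)


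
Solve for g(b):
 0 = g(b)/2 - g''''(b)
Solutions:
 g(b) = C1*exp(-2^(3/4)*b/2) + C2*exp(2^(3/4)*b/2) + C3*sin(2^(3/4)*b/2) + C4*cos(2^(3/4)*b/2)


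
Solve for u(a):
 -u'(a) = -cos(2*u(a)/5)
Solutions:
 -a - 5*log(sin(2*u(a)/5) - 1)/4 + 5*log(sin(2*u(a)/5) + 1)/4 = C1


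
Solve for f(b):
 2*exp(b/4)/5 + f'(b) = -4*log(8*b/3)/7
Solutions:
 f(b) = C1 - 4*b*log(b)/7 + 4*b*(-3*log(2) + 1 + log(3))/7 - 8*exp(b/4)/5


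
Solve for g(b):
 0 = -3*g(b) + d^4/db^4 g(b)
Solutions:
 g(b) = C1*exp(-3^(1/4)*b) + C2*exp(3^(1/4)*b) + C3*sin(3^(1/4)*b) + C4*cos(3^(1/4)*b)


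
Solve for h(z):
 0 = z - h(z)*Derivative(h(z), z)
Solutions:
 h(z) = -sqrt(C1 + z^2)
 h(z) = sqrt(C1 + z^2)


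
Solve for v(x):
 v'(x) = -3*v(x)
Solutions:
 v(x) = C1*exp(-3*x)


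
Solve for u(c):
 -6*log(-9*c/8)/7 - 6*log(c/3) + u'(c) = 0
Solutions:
 u(c) = C1 + 48*c*log(c)/7 + 6*c*(-8 - 5*log(3) - 3*log(2) + I*pi)/7


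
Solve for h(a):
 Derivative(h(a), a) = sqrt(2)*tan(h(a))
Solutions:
 h(a) = pi - asin(C1*exp(sqrt(2)*a))
 h(a) = asin(C1*exp(sqrt(2)*a))


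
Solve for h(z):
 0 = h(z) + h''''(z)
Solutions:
 h(z) = (C1*sin(sqrt(2)*z/2) + C2*cos(sqrt(2)*z/2))*exp(-sqrt(2)*z/2) + (C3*sin(sqrt(2)*z/2) + C4*cos(sqrt(2)*z/2))*exp(sqrt(2)*z/2)


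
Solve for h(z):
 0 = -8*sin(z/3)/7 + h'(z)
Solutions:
 h(z) = C1 - 24*cos(z/3)/7


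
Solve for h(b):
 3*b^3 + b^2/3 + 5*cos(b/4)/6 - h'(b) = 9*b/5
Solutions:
 h(b) = C1 + 3*b^4/4 + b^3/9 - 9*b^2/10 + 10*sin(b/4)/3


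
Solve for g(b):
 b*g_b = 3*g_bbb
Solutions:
 g(b) = C1 + Integral(C2*airyai(3^(2/3)*b/3) + C3*airybi(3^(2/3)*b/3), b)


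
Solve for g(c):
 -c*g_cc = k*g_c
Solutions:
 g(c) = C1 + c^(1 - re(k))*(C2*sin(log(c)*Abs(im(k))) + C3*cos(log(c)*im(k)))


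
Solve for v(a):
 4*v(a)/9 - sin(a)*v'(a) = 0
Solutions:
 v(a) = C1*(cos(a) - 1)^(2/9)/(cos(a) + 1)^(2/9)


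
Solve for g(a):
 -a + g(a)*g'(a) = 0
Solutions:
 g(a) = -sqrt(C1 + a^2)
 g(a) = sqrt(C1 + a^2)


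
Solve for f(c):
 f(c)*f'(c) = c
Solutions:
 f(c) = -sqrt(C1 + c^2)
 f(c) = sqrt(C1 + c^2)


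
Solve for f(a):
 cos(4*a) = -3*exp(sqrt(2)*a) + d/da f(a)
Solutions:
 f(a) = C1 + 3*sqrt(2)*exp(sqrt(2)*a)/2 + sin(4*a)/4


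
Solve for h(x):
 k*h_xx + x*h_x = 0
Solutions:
 h(x) = C1 + C2*sqrt(k)*erf(sqrt(2)*x*sqrt(1/k)/2)


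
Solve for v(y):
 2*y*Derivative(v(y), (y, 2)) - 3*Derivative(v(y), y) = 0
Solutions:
 v(y) = C1 + C2*y^(5/2)


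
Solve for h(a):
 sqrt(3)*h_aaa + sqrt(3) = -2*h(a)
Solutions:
 h(a) = C3*exp(-2^(1/3)*3^(5/6)*a/3) + (C1*sin(6^(1/3)*a/2) + C2*cos(6^(1/3)*a/2))*exp(2^(1/3)*3^(5/6)*a/6) - sqrt(3)/2


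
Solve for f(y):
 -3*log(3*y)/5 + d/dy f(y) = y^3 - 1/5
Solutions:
 f(y) = C1 + y^4/4 + 3*y*log(y)/5 - 4*y/5 + 3*y*log(3)/5


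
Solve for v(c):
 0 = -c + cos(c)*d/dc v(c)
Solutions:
 v(c) = C1 + Integral(c/cos(c), c)


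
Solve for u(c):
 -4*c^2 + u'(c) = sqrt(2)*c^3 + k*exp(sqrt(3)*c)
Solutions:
 u(c) = C1 + sqrt(2)*c^4/4 + 4*c^3/3 + sqrt(3)*k*exp(sqrt(3)*c)/3


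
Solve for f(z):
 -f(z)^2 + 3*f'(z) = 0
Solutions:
 f(z) = -3/(C1 + z)


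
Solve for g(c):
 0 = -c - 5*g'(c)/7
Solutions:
 g(c) = C1 - 7*c^2/10


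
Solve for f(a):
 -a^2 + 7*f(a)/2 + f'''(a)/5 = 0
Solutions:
 f(a) = C3*exp(-2^(2/3)*35^(1/3)*a/2) + 2*a^2/7 + (C1*sin(2^(2/3)*sqrt(3)*35^(1/3)*a/4) + C2*cos(2^(2/3)*sqrt(3)*35^(1/3)*a/4))*exp(2^(2/3)*35^(1/3)*a/4)


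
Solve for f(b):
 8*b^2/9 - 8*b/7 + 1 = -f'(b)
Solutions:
 f(b) = C1 - 8*b^3/27 + 4*b^2/7 - b


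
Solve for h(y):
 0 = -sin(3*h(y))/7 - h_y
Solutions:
 y/7 + log(cos(3*h(y)) - 1)/6 - log(cos(3*h(y)) + 1)/6 = C1


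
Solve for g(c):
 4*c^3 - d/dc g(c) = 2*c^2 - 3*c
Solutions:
 g(c) = C1 + c^4 - 2*c^3/3 + 3*c^2/2


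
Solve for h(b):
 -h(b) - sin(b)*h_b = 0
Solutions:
 h(b) = C1*sqrt(cos(b) + 1)/sqrt(cos(b) - 1)


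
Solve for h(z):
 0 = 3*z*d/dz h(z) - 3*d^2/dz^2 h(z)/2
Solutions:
 h(z) = C1 + C2*erfi(z)


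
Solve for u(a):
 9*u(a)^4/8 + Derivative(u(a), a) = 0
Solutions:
 u(a) = (-3^(2/3)/3 - 3^(1/6)*I)*(1/(C1 + 9*a))^(1/3)
 u(a) = (-3^(2/3)/3 + 3^(1/6)*I)*(1/(C1 + 9*a))^(1/3)
 u(a) = 2*(1/(C1 + 27*a))^(1/3)


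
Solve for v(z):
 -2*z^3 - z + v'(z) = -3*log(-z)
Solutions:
 v(z) = C1 + z^4/2 + z^2/2 - 3*z*log(-z) + 3*z


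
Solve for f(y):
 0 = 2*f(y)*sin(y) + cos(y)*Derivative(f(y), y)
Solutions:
 f(y) = C1*cos(y)^2


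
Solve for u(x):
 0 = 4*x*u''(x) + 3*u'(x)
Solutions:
 u(x) = C1 + C2*x^(1/4)


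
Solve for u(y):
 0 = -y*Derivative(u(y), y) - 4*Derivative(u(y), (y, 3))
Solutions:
 u(y) = C1 + Integral(C2*airyai(-2^(1/3)*y/2) + C3*airybi(-2^(1/3)*y/2), y)


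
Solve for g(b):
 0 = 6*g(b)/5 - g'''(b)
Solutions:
 g(b) = C3*exp(5^(2/3)*6^(1/3)*b/5) + (C1*sin(2^(1/3)*3^(5/6)*5^(2/3)*b/10) + C2*cos(2^(1/3)*3^(5/6)*5^(2/3)*b/10))*exp(-5^(2/3)*6^(1/3)*b/10)


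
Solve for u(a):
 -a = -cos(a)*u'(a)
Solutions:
 u(a) = C1 + Integral(a/cos(a), a)


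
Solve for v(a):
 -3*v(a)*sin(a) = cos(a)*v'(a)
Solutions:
 v(a) = C1*cos(a)^3


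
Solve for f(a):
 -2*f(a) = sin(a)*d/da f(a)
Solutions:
 f(a) = C1*(cos(a) + 1)/(cos(a) - 1)


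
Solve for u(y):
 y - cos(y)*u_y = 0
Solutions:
 u(y) = C1 + Integral(y/cos(y), y)


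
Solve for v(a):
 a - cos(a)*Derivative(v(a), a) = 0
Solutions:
 v(a) = C1 + Integral(a/cos(a), a)


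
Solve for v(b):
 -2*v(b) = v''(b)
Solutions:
 v(b) = C1*sin(sqrt(2)*b) + C2*cos(sqrt(2)*b)


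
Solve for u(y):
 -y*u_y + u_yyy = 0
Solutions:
 u(y) = C1 + Integral(C2*airyai(y) + C3*airybi(y), y)


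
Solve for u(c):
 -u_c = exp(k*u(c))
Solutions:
 u(c) = Piecewise((log(1/(C1*k + c*k))/k, Ne(k, 0)), (nan, True))
 u(c) = Piecewise((C1 - c, Eq(k, 0)), (nan, True))


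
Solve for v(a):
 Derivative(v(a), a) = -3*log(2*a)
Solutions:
 v(a) = C1 - 3*a*log(a) - a*log(8) + 3*a


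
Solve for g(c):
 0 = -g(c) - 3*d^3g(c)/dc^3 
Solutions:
 g(c) = C3*exp(-3^(2/3)*c/3) + (C1*sin(3^(1/6)*c/2) + C2*cos(3^(1/6)*c/2))*exp(3^(2/3)*c/6)


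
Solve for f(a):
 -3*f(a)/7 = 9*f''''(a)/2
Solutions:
 f(a) = (C1*sin(42^(3/4)*a/42) + C2*cos(42^(3/4)*a/42))*exp(-42^(3/4)*a/42) + (C3*sin(42^(3/4)*a/42) + C4*cos(42^(3/4)*a/42))*exp(42^(3/4)*a/42)


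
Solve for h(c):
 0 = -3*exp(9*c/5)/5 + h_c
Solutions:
 h(c) = C1 + exp(9*c/5)/3


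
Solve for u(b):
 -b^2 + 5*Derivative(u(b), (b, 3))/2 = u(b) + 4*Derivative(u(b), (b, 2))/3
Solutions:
 u(b) = C1*exp(b*(-(135*sqrt(19249) + 18737)^(1/3) - 64/(135*sqrt(19249) + 18737)^(1/3) + 16)/90)*sin(sqrt(3)*b*(-(135*sqrt(19249) + 18737)^(1/3) + 64/(135*sqrt(19249) + 18737)^(1/3))/90) + C2*exp(b*(-(135*sqrt(19249) + 18737)^(1/3) - 64/(135*sqrt(19249) + 18737)^(1/3) + 16)/90)*cos(sqrt(3)*b*(-(135*sqrt(19249) + 18737)^(1/3) + 64/(135*sqrt(19249) + 18737)^(1/3))/90) + C3*exp(b*(64/(135*sqrt(19249) + 18737)^(1/3) + 8 + (135*sqrt(19249) + 18737)^(1/3))/45) - b^2 + 8/3


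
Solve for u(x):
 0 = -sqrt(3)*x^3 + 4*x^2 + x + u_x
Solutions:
 u(x) = C1 + sqrt(3)*x^4/4 - 4*x^3/3 - x^2/2


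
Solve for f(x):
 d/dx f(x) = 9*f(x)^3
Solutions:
 f(x) = -sqrt(2)*sqrt(-1/(C1 + 9*x))/2
 f(x) = sqrt(2)*sqrt(-1/(C1 + 9*x))/2


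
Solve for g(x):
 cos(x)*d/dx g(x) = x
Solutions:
 g(x) = C1 + Integral(x/cos(x), x)


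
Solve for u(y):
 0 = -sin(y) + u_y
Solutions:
 u(y) = C1 - cos(y)


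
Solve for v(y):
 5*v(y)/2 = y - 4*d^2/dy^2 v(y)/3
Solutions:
 v(y) = C1*sin(sqrt(30)*y/4) + C2*cos(sqrt(30)*y/4) + 2*y/5


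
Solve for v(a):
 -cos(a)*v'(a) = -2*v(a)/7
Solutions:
 v(a) = C1*(sin(a) + 1)^(1/7)/(sin(a) - 1)^(1/7)


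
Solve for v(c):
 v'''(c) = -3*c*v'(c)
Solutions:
 v(c) = C1 + Integral(C2*airyai(-3^(1/3)*c) + C3*airybi(-3^(1/3)*c), c)


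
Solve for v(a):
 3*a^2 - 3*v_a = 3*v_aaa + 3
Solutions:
 v(a) = C1 + C2*sin(a) + C3*cos(a) + a^3/3 - 3*a


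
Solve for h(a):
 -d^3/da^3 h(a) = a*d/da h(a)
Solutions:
 h(a) = C1 + Integral(C2*airyai(-a) + C3*airybi(-a), a)


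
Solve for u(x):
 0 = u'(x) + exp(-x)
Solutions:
 u(x) = C1 + exp(-x)


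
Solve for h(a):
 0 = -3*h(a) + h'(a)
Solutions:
 h(a) = C1*exp(3*a)


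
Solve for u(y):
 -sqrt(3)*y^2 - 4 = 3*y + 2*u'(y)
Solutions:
 u(y) = C1 - sqrt(3)*y^3/6 - 3*y^2/4 - 2*y


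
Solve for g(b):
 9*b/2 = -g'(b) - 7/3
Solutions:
 g(b) = C1 - 9*b^2/4 - 7*b/3


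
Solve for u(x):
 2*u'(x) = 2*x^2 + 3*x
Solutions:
 u(x) = C1 + x^3/3 + 3*x^2/4


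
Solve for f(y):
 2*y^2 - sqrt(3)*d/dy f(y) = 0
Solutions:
 f(y) = C1 + 2*sqrt(3)*y^3/9


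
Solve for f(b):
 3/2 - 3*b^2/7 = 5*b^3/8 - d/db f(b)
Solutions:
 f(b) = C1 + 5*b^4/32 + b^3/7 - 3*b/2


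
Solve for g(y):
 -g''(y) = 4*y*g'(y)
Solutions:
 g(y) = C1 + C2*erf(sqrt(2)*y)


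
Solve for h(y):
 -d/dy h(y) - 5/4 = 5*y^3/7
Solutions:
 h(y) = C1 - 5*y^4/28 - 5*y/4


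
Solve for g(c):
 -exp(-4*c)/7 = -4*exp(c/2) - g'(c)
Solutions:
 g(c) = C1 - 8*exp(c/2) - exp(-4*c)/28


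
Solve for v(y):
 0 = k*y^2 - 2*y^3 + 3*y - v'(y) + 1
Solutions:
 v(y) = C1 + k*y^3/3 - y^4/2 + 3*y^2/2 + y


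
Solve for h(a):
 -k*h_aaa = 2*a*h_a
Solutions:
 h(a) = C1 + Integral(C2*airyai(2^(1/3)*a*(-1/k)^(1/3)) + C3*airybi(2^(1/3)*a*(-1/k)^(1/3)), a)


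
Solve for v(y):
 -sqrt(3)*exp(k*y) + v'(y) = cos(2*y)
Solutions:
 v(y) = C1 + sin(2*y)/2 + sqrt(3)*exp(k*y)/k


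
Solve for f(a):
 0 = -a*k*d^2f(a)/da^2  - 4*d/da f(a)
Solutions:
 f(a) = C1 + a^(((re(k) - 4)*re(k) + im(k)^2)/(re(k)^2 + im(k)^2))*(C2*sin(4*log(a)*Abs(im(k))/(re(k)^2 + im(k)^2)) + C3*cos(4*log(a)*im(k)/(re(k)^2 + im(k)^2)))


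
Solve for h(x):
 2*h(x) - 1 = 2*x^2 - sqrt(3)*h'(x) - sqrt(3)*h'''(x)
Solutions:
 h(x) = C1*exp(-sqrt(3)*x*(-(3 + sqrt(10))^(1/3) + (3 + sqrt(10))^(-1/3))/6)*sin(x*((3 + sqrt(10))^(-1/3) + (3 + sqrt(10))^(1/3))/2) + C2*exp(-sqrt(3)*x*(-(3 + sqrt(10))^(1/3) + (3 + sqrt(10))^(-1/3))/6)*cos(x*((3 + sqrt(10))^(-1/3) + (3 + sqrt(10))^(1/3))/2) + C3*exp(sqrt(3)*x*(-(3 + sqrt(10))^(1/3) + (3 + sqrt(10))^(-1/3))/3) + x^2 - sqrt(3)*x + 2


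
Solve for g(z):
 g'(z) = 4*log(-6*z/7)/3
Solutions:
 g(z) = C1 + 4*z*log(-z)/3 + 4*z*(-log(7) - 1 + log(6))/3


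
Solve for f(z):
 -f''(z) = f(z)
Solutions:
 f(z) = C1*sin(z) + C2*cos(z)


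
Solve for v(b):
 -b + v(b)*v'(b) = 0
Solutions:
 v(b) = -sqrt(C1 + b^2)
 v(b) = sqrt(C1 + b^2)


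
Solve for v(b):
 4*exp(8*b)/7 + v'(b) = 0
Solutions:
 v(b) = C1 - exp(8*b)/14


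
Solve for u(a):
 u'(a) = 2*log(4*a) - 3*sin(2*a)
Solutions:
 u(a) = C1 + 2*a*log(a) - 2*a + 4*a*log(2) + 3*cos(2*a)/2


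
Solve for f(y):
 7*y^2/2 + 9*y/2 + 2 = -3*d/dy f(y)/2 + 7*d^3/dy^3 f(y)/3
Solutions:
 f(y) = C1 + C2*exp(-3*sqrt(14)*y/14) + C3*exp(3*sqrt(14)*y/14) - 7*y^3/9 - 3*y^2/2 - 232*y/27


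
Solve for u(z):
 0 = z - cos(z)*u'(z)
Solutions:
 u(z) = C1 + Integral(z/cos(z), z)


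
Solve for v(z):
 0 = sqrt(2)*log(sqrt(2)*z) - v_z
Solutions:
 v(z) = C1 + sqrt(2)*z*log(z) - sqrt(2)*z + sqrt(2)*z*log(2)/2


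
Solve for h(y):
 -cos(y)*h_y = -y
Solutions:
 h(y) = C1 + Integral(y/cos(y), y)


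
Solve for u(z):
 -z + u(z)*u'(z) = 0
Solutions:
 u(z) = -sqrt(C1 + z^2)
 u(z) = sqrt(C1 + z^2)


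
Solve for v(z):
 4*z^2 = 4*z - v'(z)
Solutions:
 v(z) = C1 - 4*z^3/3 + 2*z^2


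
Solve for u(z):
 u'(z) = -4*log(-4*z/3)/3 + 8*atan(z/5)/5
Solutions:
 u(z) = C1 - 4*z*log(-z)/3 + 8*z*atan(z/5)/5 - 8*z*log(2)/3 + 4*z/3 + 4*z*log(3)/3 - 4*log(z^2 + 25)


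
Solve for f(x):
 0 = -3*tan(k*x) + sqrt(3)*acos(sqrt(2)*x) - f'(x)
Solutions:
 f(x) = C1 + sqrt(3)*(x*acos(sqrt(2)*x) - sqrt(2)*sqrt(1 - 2*x^2)/2) - 3*Piecewise((-log(cos(k*x))/k, Ne(k, 0)), (0, True))


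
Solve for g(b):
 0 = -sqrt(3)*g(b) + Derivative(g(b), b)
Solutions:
 g(b) = C1*exp(sqrt(3)*b)


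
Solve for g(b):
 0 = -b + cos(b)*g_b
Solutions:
 g(b) = C1 + Integral(b/cos(b), b)


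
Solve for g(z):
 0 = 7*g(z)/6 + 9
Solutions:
 g(z) = -54/7


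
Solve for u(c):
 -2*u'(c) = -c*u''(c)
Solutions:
 u(c) = C1 + C2*c^3


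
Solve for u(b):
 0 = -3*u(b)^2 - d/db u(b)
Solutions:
 u(b) = 1/(C1 + 3*b)


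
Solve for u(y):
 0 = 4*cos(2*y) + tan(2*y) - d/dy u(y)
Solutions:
 u(y) = C1 - log(cos(2*y))/2 + 2*sin(2*y)


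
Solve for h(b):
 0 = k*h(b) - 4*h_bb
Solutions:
 h(b) = C1*exp(-b*sqrt(k)/2) + C2*exp(b*sqrt(k)/2)


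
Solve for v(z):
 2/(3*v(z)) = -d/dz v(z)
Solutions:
 v(z) = -sqrt(C1 - 12*z)/3
 v(z) = sqrt(C1 - 12*z)/3


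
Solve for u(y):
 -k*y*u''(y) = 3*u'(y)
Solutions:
 u(y) = C1 + y^(((re(k) - 3)*re(k) + im(k)^2)/(re(k)^2 + im(k)^2))*(C2*sin(3*log(y)*Abs(im(k))/(re(k)^2 + im(k)^2)) + C3*cos(3*log(y)*im(k)/(re(k)^2 + im(k)^2)))


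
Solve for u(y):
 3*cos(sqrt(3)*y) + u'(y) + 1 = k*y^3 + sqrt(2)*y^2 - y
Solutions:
 u(y) = C1 + k*y^4/4 + sqrt(2)*y^3/3 - y^2/2 - y - sqrt(3)*sin(sqrt(3)*y)


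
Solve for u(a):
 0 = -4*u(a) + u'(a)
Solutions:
 u(a) = C1*exp(4*a)


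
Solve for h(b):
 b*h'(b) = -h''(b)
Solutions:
 h(b) = C1 + C2*erf(sqrt(2)*b/2)


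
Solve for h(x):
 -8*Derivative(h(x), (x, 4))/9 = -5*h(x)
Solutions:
 h(x) = C1*exp(-10^(1/4)*sqrt(3)*x/2) + C2*exp(10^(1/4)*sqrt(3)*x/2) + C3*sin(10^(1/4)*sqrt(3)*x/2) + C4*cos(10^(1/4)*sqrt(3)*x/2)


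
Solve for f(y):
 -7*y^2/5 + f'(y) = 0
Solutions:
 f(y) = C1 + 7*y^3/15


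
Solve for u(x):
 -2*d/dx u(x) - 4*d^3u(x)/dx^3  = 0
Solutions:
 u(x) = C1 + C2*sin(sqrt(2)*x/2) + C3*cos(sqrt(2)*x/2)


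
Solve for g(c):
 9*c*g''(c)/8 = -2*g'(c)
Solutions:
 g(c) = C1 + C2/c^(7/9)


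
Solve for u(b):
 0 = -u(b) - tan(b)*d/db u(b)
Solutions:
 u(b) = C1/sin(b)


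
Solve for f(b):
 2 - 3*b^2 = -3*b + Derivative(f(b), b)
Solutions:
 f(b) = C1 - b^3 + 3*b^2/2 + 2*b


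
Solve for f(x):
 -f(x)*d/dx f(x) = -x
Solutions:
 f(x) = -sqrt(C1 + x^2)
 f(x) = sqrt(C1 + x^2)


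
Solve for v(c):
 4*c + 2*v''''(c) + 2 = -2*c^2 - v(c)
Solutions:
 v(c) = -2*c^2 - 4*c + (C1*sin(2^(1/4)*c/2) + C2*cos(2^(1/4)*c/2))*exp(-2^(1/4)*c/2) + (C3*sin(2^(1/4)*c/2) + C4*cos(2^(1/4)*c/2))*exp(2^(1/4)*c/2) - 2


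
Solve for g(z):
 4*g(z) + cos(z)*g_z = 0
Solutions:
 g(z) = C1*(sin(z)^2 - 2*sin(z) + 1)/(sin(z)^2 + 2*sin(z) + 1)


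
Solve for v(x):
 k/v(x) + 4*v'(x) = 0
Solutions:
 v(x) = -sqrt(C1 - 2*k*x)/2
 v(x) = sqrt(C1 - 2*k*x)/2


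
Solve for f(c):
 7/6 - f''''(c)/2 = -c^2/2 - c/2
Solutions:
 f(c) = C1 + C2*c + C3*c^2 + C4*c^3 + c^6/360 + c^5/120 + 7*c^4/72


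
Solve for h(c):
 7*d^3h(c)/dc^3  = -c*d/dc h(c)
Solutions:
 h(c) = C1 + Integral(C2*airyai(-7^(2/3)*c/7) + C3*airybi(-7^(2/3)*c/7), c)


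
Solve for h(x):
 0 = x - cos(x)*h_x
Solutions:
 h(x) = C1 + Integral(x/cos(x), x)


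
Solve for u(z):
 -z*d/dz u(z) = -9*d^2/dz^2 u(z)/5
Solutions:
 u(z) = C1 + C2*erfi(sqrt(10)*z/6)


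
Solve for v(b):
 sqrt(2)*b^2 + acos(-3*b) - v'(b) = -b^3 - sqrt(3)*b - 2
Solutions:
 v(b) = C1 + b^4/4 + sqrt(2)*b^3/3 + sqrt(3)*b^2/2 + b*acos(-3*b) + 2*b + sqrt(1 - 9*b^2)/3


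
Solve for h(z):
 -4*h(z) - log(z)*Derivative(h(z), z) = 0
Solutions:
 h(z) = C1*exp(-4*li(z))


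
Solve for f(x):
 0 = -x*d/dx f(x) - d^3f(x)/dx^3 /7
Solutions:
 f(x) = C1 + Integral(C2*airyai(-7^(1/3)*x) + C3*airybi(-7^(1/3)*x), x)


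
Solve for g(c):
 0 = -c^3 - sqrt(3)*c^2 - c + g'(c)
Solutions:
 g(c) = C1 + c^4/4 + sqrt(3)*c^3/3 + c^2/2


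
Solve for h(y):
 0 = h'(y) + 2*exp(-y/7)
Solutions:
 h(y) = C1 + 14*exp(-y/7)


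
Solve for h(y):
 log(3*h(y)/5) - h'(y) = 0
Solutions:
 -Integral(1/(log(_y) - log(5) + log(3)), (_y, h(y))) = C1 - y


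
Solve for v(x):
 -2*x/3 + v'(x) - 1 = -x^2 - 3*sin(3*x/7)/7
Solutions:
 v(x) = C1 - x^3/3 + x^2/3 + x + cos(3*x/7)


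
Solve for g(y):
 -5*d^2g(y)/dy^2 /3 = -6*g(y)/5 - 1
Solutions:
 g(y) = C1*exp(-3*sqrt(2)*y/5) + C2*exp(3*sqrt(2)*y/5) - 5/6


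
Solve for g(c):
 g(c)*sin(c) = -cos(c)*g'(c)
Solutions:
 g(c) = C1*cos(c)


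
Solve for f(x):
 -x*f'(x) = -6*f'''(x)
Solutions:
 f(x) = C1 + Integral(C2*airyai(6^(2/3)*x/6) + C3*airybi(6^(2/3)*x/6), x)


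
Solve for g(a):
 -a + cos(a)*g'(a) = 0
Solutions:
 g(a) = C1 + Integral(a/cos(a), a)


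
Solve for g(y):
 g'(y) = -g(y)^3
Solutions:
 g(y) = -sqrt(2)*sqrt(-1/(C1 - y))/2
 g(y) = sqrt(2)*sqrt(-1/(C1 - y))/2


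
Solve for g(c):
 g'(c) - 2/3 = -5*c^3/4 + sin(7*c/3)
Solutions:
 g(c) = C1 - 5*c^4/16 + 2*c/3 - 3*cos(7*c/3)/7


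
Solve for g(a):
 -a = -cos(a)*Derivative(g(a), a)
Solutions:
 g(a) = C1 + Integral(a/cos(a), a)


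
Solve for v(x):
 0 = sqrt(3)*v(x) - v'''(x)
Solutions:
 v(x) = C3*exp(3^(1/6)*x) + (C1*sin(3^(2/3)*x/2) + C2*cos(3^(2/3)*x/2))*exp(-3^(1/6)*x/2)


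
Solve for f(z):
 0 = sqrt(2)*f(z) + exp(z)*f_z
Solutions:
 f(z) = C1*exp(sqrt(2)*exp(-z))


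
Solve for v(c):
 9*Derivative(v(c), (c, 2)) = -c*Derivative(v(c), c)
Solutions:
 v(c) = C1 + C2*erf(sqrt(2)*c/6)
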